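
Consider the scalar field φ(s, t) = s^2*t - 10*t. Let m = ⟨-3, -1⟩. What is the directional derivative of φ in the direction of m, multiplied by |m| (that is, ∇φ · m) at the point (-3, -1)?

∂φ/∂s = 2*s*t
∂φ/∂t = s^2 - 10
∇φ at (-3, -1) = (6, -1)
∇φ · m = (6)(-3) + (-1)(-1) = -17

-17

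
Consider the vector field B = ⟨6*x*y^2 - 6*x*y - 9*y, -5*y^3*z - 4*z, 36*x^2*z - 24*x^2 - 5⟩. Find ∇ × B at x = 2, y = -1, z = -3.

(-1, 528, 45)

(∇×B)₁ = ∂B₃/∂y − ∂B₂/∂z = 5*y^3 + 4
(∇×B)₂ = ∂B₁/∂z − ∂B₃/∂x = -72*x*z + 48*x
(∇×B)₃ = ∂B₂/∂x − ∂B₁/∂y = -12*x*y + 6*x + 9
∇×B = (5*y^3 + 4, -72*x*z + 48*x, -12*x*y + 6*x + 9)
At (2, -1, -3): (-1, 528, 45).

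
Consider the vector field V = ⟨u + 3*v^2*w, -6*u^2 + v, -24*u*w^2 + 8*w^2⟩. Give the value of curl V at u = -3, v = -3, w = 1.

(∇×V)₁ = ∂V₃/∂v − ∂V₂/∂w = 0
(∇×V)₂ = ∂V₁/∂w − ∂V₃/∂u = 3*v^2 + 24*w^2
(∇×V)₃ = ∂V₂/∂u − ∂V₁/∂v = -12*u - 6*v*w
∇×V = (0, 3*v^2 + 24*w^2, -12*u - 6*v*w)
At (-3, -3, 1): (0, 51, 54).

(0, 51, 54)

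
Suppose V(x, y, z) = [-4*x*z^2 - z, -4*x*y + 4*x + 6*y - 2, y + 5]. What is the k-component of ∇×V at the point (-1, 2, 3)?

-4

(∇×V)_3 = ∂V₂/∂x − ∂V₁/∂y
= -4*y + 4 − (0)
= -4*y + 4
At (-1, 2, 3): -4.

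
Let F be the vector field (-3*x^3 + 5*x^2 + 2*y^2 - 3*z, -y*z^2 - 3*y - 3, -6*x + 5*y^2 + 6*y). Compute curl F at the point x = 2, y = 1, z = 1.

(∇×F)₁ = ∂F₃/∂y − ∂F₂/∂z = 2*y*z + 10*y + 6
(∇×F)₂ = ∂F₁/∂z − ∂F₃/∂x = 3
(∇×F)₃ = ∂F₂/∂x − ∂F₁/∂y = -4*y
∇×F = (2*y*z + 10*y + 6, 3, -4*y)
At (2, 1, 1): (18, 3, -4).

(18, 3, -4)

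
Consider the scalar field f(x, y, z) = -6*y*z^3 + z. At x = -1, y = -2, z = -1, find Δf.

∂²f/∂x² = 0
∂²f/∂y² = 0
∂²f/∂z² = -36*y*z
∇²f = -36*y*z
At (-1, -2, -1): -72.

-72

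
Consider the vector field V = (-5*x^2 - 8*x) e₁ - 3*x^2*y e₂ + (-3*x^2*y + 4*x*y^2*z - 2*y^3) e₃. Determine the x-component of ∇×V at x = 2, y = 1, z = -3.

(∇×V)_1 = ∂V₃/∂y − ∂V₂/∂z
= -3*x^2 + 8*x*y*z - 6*y^2 − (0)
= -3*x^2 + 8*x*y*z - 6*y^2
At (2, 1, -3): -66.

-66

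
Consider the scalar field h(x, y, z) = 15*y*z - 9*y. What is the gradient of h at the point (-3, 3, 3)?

∂h/∂x = 0
∂h/∂y = 15*z - 9
∂h/∂z = 15*y
∇h = (0, 15*z - 9, 15*y)
At (-3, 3, 3): (0, 36, 45).

(0, 36, 45)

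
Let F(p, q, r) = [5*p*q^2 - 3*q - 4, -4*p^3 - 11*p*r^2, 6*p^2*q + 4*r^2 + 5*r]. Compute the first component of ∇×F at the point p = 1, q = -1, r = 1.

28

(∇×F)_1 = ∂F₃/∂q − ∂F₂/∂r
= 6*p^2 − (-22*p*r)
= 6*p^2 + 22*p*r
At (1, -1, 1): 28.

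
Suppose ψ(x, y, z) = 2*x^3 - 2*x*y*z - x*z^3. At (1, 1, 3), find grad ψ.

(-27, -6, -29)

∂ψ/∂x = 6*x^2 - 2*y*z - z^3
∂ψ/∂y = -2*x*z
∂ψ/∂z = -2*x*y - 3*x*z^2
∇ψ = (6*x^2 - 2*y*z - z^3, -2*x*z, -2*x*y - 3*x*z^2)
At (1, 1, 3): (-27, -6, -29).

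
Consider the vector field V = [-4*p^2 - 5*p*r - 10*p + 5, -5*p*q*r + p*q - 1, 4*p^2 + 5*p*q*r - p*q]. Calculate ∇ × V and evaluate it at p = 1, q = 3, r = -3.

(∇×V)₁ = ∂V₃/∂q − ∂V₂/∂r = 5*p*q + 5*p*r - p
(∇×V)₂ = ∂V₁/∂r − ∂V₃/∂p = -13*p - 5*q*r + q
(∇×V)₃ = ∂V₂/∂p − ∂V₁/∂q = -5*q*r + q
∇×V = (5*p*q + 5*p*r - p, -13*p - 5*q*r + q, -5*q*r + q)
At (1, 3, -3): (-1, 35, 48).

(-1, 35, 48)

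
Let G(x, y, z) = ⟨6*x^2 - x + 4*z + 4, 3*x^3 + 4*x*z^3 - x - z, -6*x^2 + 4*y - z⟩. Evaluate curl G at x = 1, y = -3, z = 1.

(∇×G)₁ = ∂G₃/∂y − ∂G₂/∂z = -12*x*z^2 + 5
(∇×G)₂ = ∂G₁/∂z − ∂G₃/∂x = 12*x + 4
(∇×G)₃ = ∂G₂/∂x − ∂G₁/∂y = 9*x^2 + 4*z^3 - 1
∇×G = (-12*x*z^2 + 5, 12*x + 4, 9*x^2 + 4*z^3 - 1)
At (1, -3, 1): (-7, 16, 12).

(-7, 16, 12)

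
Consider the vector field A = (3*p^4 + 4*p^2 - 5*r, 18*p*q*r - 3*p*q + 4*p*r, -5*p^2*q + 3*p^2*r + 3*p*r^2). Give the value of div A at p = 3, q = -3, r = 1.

438

∂A₁/∂p = 12*p^3 + 8*p
∂A₂/∂q = 18*p*r - 3*p
∂A₃/∂r = 3*p^2 + 6*p*r
∇·A = 12*p^3 + 3*p^2 + 24*p*r + 5*p
At (3, -3, 1): 438.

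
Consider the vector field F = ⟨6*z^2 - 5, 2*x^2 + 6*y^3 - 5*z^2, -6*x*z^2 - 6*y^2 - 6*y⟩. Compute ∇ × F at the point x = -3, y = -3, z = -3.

(0, 18, -12)

(∇×F)₁ = ∂F₃/∂y − ∂F₂/∂z = -12*y + 10*z - 6
(∇×F)₂ = ∂F₁/∂z − ∂F₃/∂x = 6*z^2 + 12*z
(∇×F)₃ = ∂F₂/∂x − ∂F₁/∂y = 4*x
∇×F = (-12*y + 10*z - 6, 6*z^2 + 12*z, 4*x)
At (-3, -3, -3): (0, 18, -12).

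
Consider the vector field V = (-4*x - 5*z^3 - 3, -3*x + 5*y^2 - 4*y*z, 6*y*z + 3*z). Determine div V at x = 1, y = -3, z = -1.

-45

∂V₁/∂x = -4
∂V₂/∂y = 10*y - 4*z
∂V₃/∂z = 6*y + 3
∇·V = 16*y - 4*z - 1
At (1, -3, -1): -45.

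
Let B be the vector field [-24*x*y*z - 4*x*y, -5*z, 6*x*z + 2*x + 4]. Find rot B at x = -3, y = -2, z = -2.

(∇×B)₁ = ∂B₃/∂y − ∂B₂/∂z = 5
(∇×B)₂ = ∂B₁/∂z − ∂B₃/∂x = -24*x*y - 6*z - 2
(∇×B)₃ = ∂B₂/∂x − ∂B₁/∂y = 24*x*z + 4*x
∇×B = (5, -24*x*y - 6*z - 2, 24*x*z + 4*x)
At (-3, -2, -2): (5, -134, 132).

(5, -134, 132)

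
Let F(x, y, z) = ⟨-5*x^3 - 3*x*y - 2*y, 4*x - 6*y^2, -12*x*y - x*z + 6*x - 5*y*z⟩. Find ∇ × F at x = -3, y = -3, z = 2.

(∇×F)₁ = ∂F₃/∂y − ∂F₂/∂z = -12*x - 5*z
(∇×F)₂ = ∂F₁/∂z − ∂F₃/∂x = 12*y + z - 6
(∇×F)₃ = ∂F₂/∂x − ∂F₁/∂y = 3*x + 6
∇×F = (-12*x - 5*z, 12*y + z - 6, 3*x + 6)
At (-3, -3, 2): (26, -40, -3).

(26, -40, -3)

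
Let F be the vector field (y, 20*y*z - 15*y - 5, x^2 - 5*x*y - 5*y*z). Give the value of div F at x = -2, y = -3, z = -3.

∂F₁/∂x = 0
∂F₂/∂y = 20*z - 15
∂F₃/∂z = -5*y
∇·F = -5*y + 20*z - 15
At (-2, -3, -3): -60.

-60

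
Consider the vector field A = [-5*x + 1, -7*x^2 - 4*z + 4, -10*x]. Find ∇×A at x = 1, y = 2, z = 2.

(∇×A)₁ = ∂A₃/∂y − ∂A₂/∂z = 4
(∇×A)₂ = ∂A₁/∂z − ∂A₃/∂x = 10
(∇×A)₃ = ∂A₂/∂x − ∂A₁/∂y = -14*x
∇×A = (4, 10, -14*x)
At (1, 2, 2): (4, 10, -14).

(4, 10, -14)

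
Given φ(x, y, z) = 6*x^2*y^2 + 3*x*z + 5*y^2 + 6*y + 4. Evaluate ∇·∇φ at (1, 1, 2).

∂²φ/∂x² = 12*y^2
∂²φ/∂y² = 2*(6*x^2 + 5)
∂²φ/∂z² = 0
∇²φ = 12*x^2 + 12*y^2 + 10
At (1, 1, 2): 34.

34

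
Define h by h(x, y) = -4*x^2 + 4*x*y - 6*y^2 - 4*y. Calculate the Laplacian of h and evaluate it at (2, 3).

-20

∂²h/∂x² = -8
∂²h/∂y² = -12
∇²h = -20
At (2, 3): -20.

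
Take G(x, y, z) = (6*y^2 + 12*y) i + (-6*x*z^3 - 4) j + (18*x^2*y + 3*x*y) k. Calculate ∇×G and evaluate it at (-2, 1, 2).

(∇×G)₁ = ∂G₃/∂y − ∂G₂/∂z = 18*x^2 + 18*x*z^2 + 3*x
(∇×G)₂ = ∂G₁/∂z − ∂G₃/∂x = -36*x*y - 3*y
(∇×G)₃ = ∂G₂/∂x − ∂G₁/∂y = -12*y - 6*z^3 - 12
∇×G = (18*x^2 + 18*x*z^2 + 3*x, -36*x*y - 3*y, -12*y - 6*z^3 - 12)
At (-2, 1, 2): (-78, 69, -72).

(-78, 69, -72)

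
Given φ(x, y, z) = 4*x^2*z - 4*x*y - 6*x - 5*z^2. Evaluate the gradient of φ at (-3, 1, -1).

∂φ/∂x = 8*x*z - 4*y - 6
∂φ/∂y = -4*x
∂φ/∂z = 4*x^2 - 10*z
∇φ = (8*x*z - 4*y - 6, -4*x, 4*x^2 - 10*z)
At (-3, 1, -1): (14, 12, 46).

(14, 12, 46)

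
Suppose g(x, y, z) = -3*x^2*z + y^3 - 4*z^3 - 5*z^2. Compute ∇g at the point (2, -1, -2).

∂g/∂x = -6*x*z
∂g/∂y = 3*y^2
∂g/∂z = -3*x^2 - 12*z^2 - 10*z
∇g = (-6*x*z, 3*y^2, -3*x^2 - 12*z^2 - 10*z)
At (2, -1, -2): (24, 3, -40).

(24, 3, -40)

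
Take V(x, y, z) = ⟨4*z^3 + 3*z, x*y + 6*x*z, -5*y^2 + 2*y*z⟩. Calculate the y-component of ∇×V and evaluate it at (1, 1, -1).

(∇×V)_2 = ∂V₁/∂z − ∂V₃/∂x
= 12*z^2 + 3 − (0)
= 12*z^2 + 3
At (1, 1, -1): 15.

15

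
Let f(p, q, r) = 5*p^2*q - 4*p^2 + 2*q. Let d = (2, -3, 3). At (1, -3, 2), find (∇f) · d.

∂f/∂p = 10*p*q - 8*p
∂f/∂q = 5*p^2 + 2
∂f/∂r = 0
∇f at (1, -3, 2) = (-38, 7, 0)
∇f · d = (-38)(2) + (7)(-3) + (0)(3) = -97

-97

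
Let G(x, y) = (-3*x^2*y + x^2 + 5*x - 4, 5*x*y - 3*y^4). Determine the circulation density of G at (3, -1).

∂G₂/∂x = 5*y
∂G₁/∂y = -3*x^2
Scalar curl = 3*x^2 + 5*y
At (3, -1): 22.

22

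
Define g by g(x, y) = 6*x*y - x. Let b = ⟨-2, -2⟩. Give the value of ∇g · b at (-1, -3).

50

∂g/∂x = 6*y - 1
∂g/∂y = 6*x
∇g at (-1, -3) = (-19, -6)
∇g · b = (-19)(-2) + (-6)(-2) = 50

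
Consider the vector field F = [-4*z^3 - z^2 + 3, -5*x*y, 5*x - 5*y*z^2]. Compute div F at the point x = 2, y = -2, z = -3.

-70

∂F₁/∂x = 0
∂F₂/∂y = -5*x
∂F₃/∂z = -10*y*z
∇·F = -5*x - 10*y*z
At (2, -2, -3): -70.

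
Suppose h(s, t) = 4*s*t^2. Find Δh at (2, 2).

16

∂²h/∂s² = 0
∂²h/∂t² = 8*s
∇²h = 8*s
At (2, 2): 16.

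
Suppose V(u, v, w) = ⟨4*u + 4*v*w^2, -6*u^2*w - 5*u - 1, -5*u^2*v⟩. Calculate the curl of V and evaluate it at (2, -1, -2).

(4, -4, 27)

(∇×V)₁ = ∂V₃/∂v − ∂V₂/∂w = u^2
(∇×V)₂ = ∂V₁/∂w − ∂V₃/∂u = 10*u*v + 8*v*w
(∇×V)₃ = ∂V₂/∂u − ∂V₁/∂v = -12*u*w - 4*w^2 - 5
∇×V = (u^2, 10*u*v + 8*v*w, -12*u*w - 4*w^2 - 5)
At (2, -1, -2): (4, -4, 27).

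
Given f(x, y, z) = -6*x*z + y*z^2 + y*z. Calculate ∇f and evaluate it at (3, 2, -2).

∂f/∂x = -6*z
∂f/∂y = z^2 + z
∂f/∂z = -6*x + 2*y*z + y
∇f = (-6*z, z^2 + z, -6*x + 2*y*z + y)
At (3, 2, -2): (12, 2, -24).

(12, 2, -24)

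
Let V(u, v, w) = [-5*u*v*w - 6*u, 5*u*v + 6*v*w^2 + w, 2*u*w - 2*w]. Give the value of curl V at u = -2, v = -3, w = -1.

(-37, -28, -5)

(∇×V)₁ = ∂V₃/∂v − ∂V₂/∂w = -12*v*w - 1
(∇×V)₂ = ∂V₁/∂w − ∂V₃/∂u = -5*u*v - 2*w
(∇×V)₃ = ∂V₂/∂u − ∂V₁/∂v = 5*u*w + 5*v
∇×V = (-12*v*w - 1, -5*u*v - 2*w, 5*u*w + 5*v)
At (-2, -3, -1): (-37, -28, -5).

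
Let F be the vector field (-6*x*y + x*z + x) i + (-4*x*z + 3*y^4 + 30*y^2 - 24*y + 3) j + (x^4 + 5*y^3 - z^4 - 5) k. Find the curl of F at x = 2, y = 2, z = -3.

(68, -30, 24)

(∇×F)₁ = ∂F₃/∂y − ∂F₂/∂z = 4*x + 15*y^2
(∇×F)₂ = ∂F₁/∂z − ∂F₃/∂x = -4*x^3 + x
(∇×F)₃ = ∂F₂/∂x − ∂F₁/∂y = 6*x - 4*z
∇×F = (4*x + 15*y^2, -4*x^3 + x, 6*x - 4*z)
At (2, 2, -3): (68, -30, 24).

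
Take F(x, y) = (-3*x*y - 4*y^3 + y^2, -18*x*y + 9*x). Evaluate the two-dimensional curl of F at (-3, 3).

48

∂F₂/∂x = -18*y + 9
∂F₁/∂y = -3*x - 12*y^2 + 2*y
Scalar curl = 3*x + 12*y^2 - 20*y + 9
At (-3, 3): 48.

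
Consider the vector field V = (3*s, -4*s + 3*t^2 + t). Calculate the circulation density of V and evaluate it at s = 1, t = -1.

-4

∂V₂/∂s = -4
∂V₁/∂t = 0
Scalar curl = -4
At (1, -1): -4.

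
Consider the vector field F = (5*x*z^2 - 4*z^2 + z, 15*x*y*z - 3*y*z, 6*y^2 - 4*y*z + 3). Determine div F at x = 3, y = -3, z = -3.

∂F₁/∂x = 5*z^2
∂F₂/∂y = 15*x*z - 3*z
∂F₃/∂z = -4*y
∇·F = 15*x*z - 4*y + 5*z^2 - 3*z
At (3, -3, -3): -69.

-69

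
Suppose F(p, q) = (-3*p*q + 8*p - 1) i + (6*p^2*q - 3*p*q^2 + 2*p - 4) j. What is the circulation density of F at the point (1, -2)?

∂F₂/∂p = 12*p*q - 3*q^2 + 2
∂F₁/∂q = -3*p
Scalar curl = 12*p*q + 3*p - 3*q^2 + 2
At (1, -2): -31.

-31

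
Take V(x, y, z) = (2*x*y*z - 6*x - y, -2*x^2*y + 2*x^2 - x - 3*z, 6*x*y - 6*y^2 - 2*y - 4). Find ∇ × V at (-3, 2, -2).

(-41, -24, 0)

(∇×V)₁ = ∂V₃/∂y − ∂V₂/∂z = 6*x - 12*y + 1
(∇×V)₂ = ∂V₁/∂z − ∂V₃/∂x = 2*x*y - 6*y
(∇×V)₃ = ∂V₂/∂x − ∂V₁/∂y = -4*x*y - 2*x*z + 4*x
∇×V = (6*x - 12*y + 1, 2*x*y - 6*y, -4*x*y - 2*x*z + 4*x)
At (-3, 2, -2): (-41, -24, 0).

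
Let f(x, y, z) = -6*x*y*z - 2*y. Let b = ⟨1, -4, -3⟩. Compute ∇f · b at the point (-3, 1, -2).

∂f/∂x = -6*y*z
∂f/∂y = -6*x*z - 2
∂f/∂z = -6*x*y
∇f at (-3, 1, -2) = (12, -38, 18)
∇f · b = (12)(1) + (-38)(-4) + (18)(-3) = 110

110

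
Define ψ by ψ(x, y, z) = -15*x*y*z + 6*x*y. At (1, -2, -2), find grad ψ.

(-72, 36, 30)

∂ψ/∂x = -15*y*z + 6*y
∂ψ/∂y = -15*x*z + 6*x
∂ψ/∂z = -15*x*y
∇ψ = (-15*y*z + 6*y, -15*x*z + 6*x, -15*x*y)
At (1, -2, -2): (-72, 36, 30).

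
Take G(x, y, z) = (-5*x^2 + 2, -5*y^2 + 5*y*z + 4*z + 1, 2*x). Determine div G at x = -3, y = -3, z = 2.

70

∂G₁/∂x = -10*x
∂G₂/∂y = -10*y + 5*z
∂G₃/∂z = 0
∇·G = -10*x - 10*y + 5*z
At (-3, -3, 2): 70.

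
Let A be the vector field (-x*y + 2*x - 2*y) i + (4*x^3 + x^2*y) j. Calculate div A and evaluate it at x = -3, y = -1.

∂A₁/∂x = -y + 2
∂A₂/∂y = x^2
∇·A = x^2 - y + 2
At (-3, -1): 12.

12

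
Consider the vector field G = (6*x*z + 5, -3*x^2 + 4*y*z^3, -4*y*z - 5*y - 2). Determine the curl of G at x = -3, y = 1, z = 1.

(-21, -18, 18)

(∇×G)₁ = ∂G₃/∂y − ∂G₂/∂z = -12*y*z^2 - 4*z - 5
(∇×G)₂ = ∂G₁/∂z − ∂G₃/∂x = 6*x
(∇×G)₃ = ∂G₂/∂x − ∂G₁/∂y = -6*x
∇×G = (-12*y*z^2 - 4*z - 5, 6*x, -6*x)
At (-3, 1, 1): (-21, -18, 18).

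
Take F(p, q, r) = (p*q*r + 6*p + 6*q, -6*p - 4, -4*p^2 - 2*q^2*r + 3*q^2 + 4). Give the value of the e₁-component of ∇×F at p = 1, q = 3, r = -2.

(∇×F)_1 = ∂F₃/∂q − ∂F₂/∂r
= -4*q*r + 6*q − (0)
= -4*q*r + 6*q
At (1, 3, -2): 42.

42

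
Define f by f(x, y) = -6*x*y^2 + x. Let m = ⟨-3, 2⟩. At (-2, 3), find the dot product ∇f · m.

∂f/∂x = -6*y^2 + 1
∂f/∂y = -12*x*y
∇f at (-2, 3) = (-53, 72)
∇f · m = (-53)(-3) + (72)(2) = 303

303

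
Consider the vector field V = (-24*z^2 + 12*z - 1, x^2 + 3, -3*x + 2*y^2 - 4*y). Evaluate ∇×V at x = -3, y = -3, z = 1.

(-16, -33, -6)

(∇×V)₁ = ∂V₃/∂y − ∂V₂/∂z = 4*y - 4
(∇×V)₂ = ∂V₁/∂z − ∂V₃/∂x = -48*z + 15
(∇×V)₃ = ∂V₂/∂x − ∂V₁/∂y = 2*x
∇×V = (4*y - 4, -48*z + 15, 2*x)
At (-3, -3, 1): (-16, -33, -6).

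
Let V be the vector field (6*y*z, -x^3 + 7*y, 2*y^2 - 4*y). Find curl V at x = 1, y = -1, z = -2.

(∇×V)₁ = ∂V₃/∂y − ∂V₂/∂z = 4*y - 4
(∇×V)₂ = ∂V₁/∂z − ∂V₃/∂x = 6*y
(∇×V)₃ = ∂V₂/∂x − ∂V₁/∂y = -3*x^2 - 6*z
∇×V = (4*y - 4, 6*y, -3*x^2 - 6*z)
At (1, -1, -2): (-8, -6, 9).

(-8, -6, 9)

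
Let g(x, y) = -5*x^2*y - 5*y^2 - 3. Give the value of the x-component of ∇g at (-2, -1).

-20

(∇g)_1 = ∂g/∂x = -10*x*y
At (-2, -1): -20.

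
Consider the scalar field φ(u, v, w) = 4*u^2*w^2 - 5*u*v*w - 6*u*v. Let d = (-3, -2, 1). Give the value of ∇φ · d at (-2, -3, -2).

150

∂φ/∂u = 8*u*w^2 - 5*v*w - 6*v
∂φ/∂v = -5*u*w - 6*u
∂φ/∂w = 8*u^2*w - 5*u*v
∇φ at (-2, -3, -2) = (-76, -8, -94)
∇φ · d = (-76)(-3) + (-8)(-2) + (-94)(1) = 150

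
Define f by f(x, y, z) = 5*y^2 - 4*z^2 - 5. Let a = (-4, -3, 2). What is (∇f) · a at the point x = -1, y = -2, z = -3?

108

∂f/∂x = 0
∂f/∂y = 10*y
∂f/∂z = -8*z
∇f at (-1, -2, -3) = (0, -20, 24)
∇f · a = (0)(-4) + (-20)(-3) + (24)(2) = 108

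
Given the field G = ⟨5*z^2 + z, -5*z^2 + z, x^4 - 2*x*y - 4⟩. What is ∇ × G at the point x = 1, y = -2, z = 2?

(17, 13, 0)

(∇×G)₁ = ∂G₃/∂y − ∂G₂/∂z = -2*x + 10*z - 1
(∇×G)₂ = ∂G₁/∂z − ∂G₃/∂x = -4*x^3 + 2*y + 10*z + 1
(∇×G)₃ = ∂G₂/∂x − ∂G₁/∂y = 0
∇×G = (-2*x + 10*z - 1, -4*x^3 + 2*y + 10*z + 1, 0)
At (1, -2, 2): (17, 13, 0).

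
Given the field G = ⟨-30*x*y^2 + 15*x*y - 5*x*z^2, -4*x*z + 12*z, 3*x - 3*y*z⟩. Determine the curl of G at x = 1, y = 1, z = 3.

(∇×G)₁ = ∂G₃/∂y − ∂G₂/∂z = 4*x - 3*z - 12
(∇×G)₂ = ∂G₁/∂z − ∂G₃/∂x = -10*x*z - 3
(∇×G)₃ = ∂G₂/∂x − ∂G₁/∂y = 60*x*y - 15*x - 4*z
∇×G = (4*x - 3*z - 12, -10*x*z - 3, 60*x*y - 15*x - 4*z)
At (1, 1, 3): (-17, -33, 33).

(-17, -33, 33)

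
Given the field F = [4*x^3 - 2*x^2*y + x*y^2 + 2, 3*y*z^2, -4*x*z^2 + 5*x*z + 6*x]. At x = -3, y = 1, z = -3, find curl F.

(18, 45, 24)

(∇×F)₁ = ∂F₃/∂y − ∂F₂/∂z = -6*y*z
(∇×F)₂ = ∂F₁/∂z − ∂F₃/∂x = 4*z^2 - 5*z - 6
(∇×F)₃ = ∂F₂/∂x − ∂F₁/∂y = 2*x^2 - 2*x*y
∇×F = (-6*y*z, 4*z^2 - 5*z - 6, 2*x^2 - 2*x*y)
At (-3, 1, -3): (18, 45, 24).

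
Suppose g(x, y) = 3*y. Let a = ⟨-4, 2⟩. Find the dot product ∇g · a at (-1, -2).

∂g/∂x = 0
∂g/∂y = 3
∇g at (-1, -2) = (0, 3)
∇g · a = (0)(-4) + (3)(2) = 6

6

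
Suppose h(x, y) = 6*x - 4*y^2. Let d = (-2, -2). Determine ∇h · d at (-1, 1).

∂h/∂x = 6
∂h/∂y = -8*y
∇h at (-1, 1) = (6, -8)
∇h · d = (6)(-2) + (-8)(-2) = 4

4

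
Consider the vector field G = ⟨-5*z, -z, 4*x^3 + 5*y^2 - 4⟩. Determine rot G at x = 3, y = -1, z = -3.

(-9, -113, 0)

(∇×G)₁ = ∂G₃/∂y − ∂G₂/∂z = 10*y + 1
(∇×G)₂ = ∂G₁/∂z − ∂G₃/∂x = -12*x^2 - 5
(∇×G)₃ = ∂G₂/∂x − ∂G₁/∂y = 0
∇×G = (10*y + 1, -12*x^2 - 5, 0)
At (3, -1, -3): (-9, -113, 0).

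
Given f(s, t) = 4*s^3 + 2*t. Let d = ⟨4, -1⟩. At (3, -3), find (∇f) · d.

430

∂f/∂s = 12*s^2
∂f/∂t = 2
∇f at (3, -3) = (108, 2)
∇f · d = (108)(4) + (2)(-1) = 430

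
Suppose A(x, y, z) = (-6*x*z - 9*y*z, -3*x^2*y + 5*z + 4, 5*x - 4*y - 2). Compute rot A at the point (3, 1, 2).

(-9, -32, 0)

(∇×A)₁ = ∂A₃/∂y − ∂A₂/∂z = -9
(∇×A)₂ = ∂A₁/∂z − ∂A₃/∂x = -6*x - 9*y - 5
(∇×A)₃ = ∂A₂/∂x − ∂A₁/∂y = -6*x*y + 9*z
∇×A = (-9, -6*x - 9*y - 5, -6*x*y + 9*z)
At (3, 1, 2): (-9, -32, 0).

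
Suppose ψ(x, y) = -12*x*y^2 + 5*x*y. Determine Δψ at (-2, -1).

48

∂²ψ/∂x² = 0
∂²ψ/∂y² = -24*x
∇²ψ = -24*x
At (-2, -1): 48.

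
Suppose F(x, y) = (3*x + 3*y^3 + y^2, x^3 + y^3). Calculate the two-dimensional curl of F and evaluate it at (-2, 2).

-28

∂F₂/∂x = 3*x^2
∂F₁/∂y = 9*y^2 + 2*y
Scalar curl = 3*x^2 - 9*y^2 - 2*y
At (-2, 2): -28.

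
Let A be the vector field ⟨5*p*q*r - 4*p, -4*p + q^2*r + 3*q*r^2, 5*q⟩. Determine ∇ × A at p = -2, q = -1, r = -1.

(∇×A)₁ = ∂A₃/∂q − ∂A₂/∂r = -q^2 - 6*q*r + 5
(∇×A)₂ = ∂A₁/∂r − ∂A₃/∂p = 5*p*q
(∇×A)₃ = ∂A₂/∂p − ∂A₁/∂q = -5*p*r - 4
∇×A = (-q^2 - 6*q*r + 5, 5*p*q, -5*p*r - 4)
At (-2, -1, -1): (-2, 10, -14).

(-2, 10, -14)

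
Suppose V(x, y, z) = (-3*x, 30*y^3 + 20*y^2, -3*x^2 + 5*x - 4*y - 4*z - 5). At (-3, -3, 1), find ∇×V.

(∇×V)₁ = ∂V₃/∂y − ∂V₂/∂z = -4
(∇×V)₂ = ∂V₁/∂z − ∂V₃/∂x = 6*x - 5
(∇×V)₃ = ∂V₂/∂x − ∂V₁/∂y = 0
∇×V = (-4, 6*x - 5, 0)
At (-3, -3, 1): (-4, -23, 0).

(-4, -23, 0)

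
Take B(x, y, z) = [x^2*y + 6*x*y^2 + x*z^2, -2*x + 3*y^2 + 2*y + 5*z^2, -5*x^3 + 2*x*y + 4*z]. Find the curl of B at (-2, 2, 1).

(∇×B)₁ = ∂B₃/∂y − ∂B₂/∂z = 2*x - 10*z
(∇×B)₂ = ∂B₁/∂z − ∂B₃/∂x = 15*x^2 + 2*x*z - 2*y
(∇×B)₃ = ∂B₂/∂x − ∂B₁/∂y = -x^2 - 12*x*y - 2
∇×B = (2*x - 10*z, 15*x^2 + 2*x*z - 2*y, -x^2 - 12*x*y - 2)
At (-2, 2, 1): (-14, 52, 42).

(-14, 52, 42)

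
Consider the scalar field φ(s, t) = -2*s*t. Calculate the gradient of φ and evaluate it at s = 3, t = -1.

(2, -6)

∂φ/∂s = -2*t
∂φ/∂t = -2*s
∇φ = (-2*t, -2*s)
At (3, -1): (2, -6).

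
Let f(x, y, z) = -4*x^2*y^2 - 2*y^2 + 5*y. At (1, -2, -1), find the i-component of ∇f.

(∇f)_1 = ∂f/∂x = -8*x*y^2
At (1, -2, -1): -32.

-32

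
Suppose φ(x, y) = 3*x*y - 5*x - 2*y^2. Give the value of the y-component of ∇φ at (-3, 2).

-17

(∇φ)_2 = ∂φ/∂y = 3*x - 4*y
At (-3, 2): -17.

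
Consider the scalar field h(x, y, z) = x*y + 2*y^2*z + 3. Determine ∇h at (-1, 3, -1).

(3, -13, 18)

∂h/∂x = y
∂h/∂y = x + 4*y*z
∂h/∂z = 2*y^2
∇h = (y, x + 4*y*z, 2*y^2)
At (-1, 3, -1): (3, -13, 18).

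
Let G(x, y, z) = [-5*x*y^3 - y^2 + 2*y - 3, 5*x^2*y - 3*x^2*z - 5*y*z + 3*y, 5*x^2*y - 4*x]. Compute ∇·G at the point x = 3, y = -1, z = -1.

58

∂G₁/∂x = -5*y^3
∂G₂/∂y = 5*x^2 - 5*z + 3
∂G₃/∂z = 0
∇·G = 5*x^2 - 5*y^3 - 5*z + 3
At (3, -1, -1): 58.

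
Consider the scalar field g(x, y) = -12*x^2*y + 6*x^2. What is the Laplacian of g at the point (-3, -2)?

∂²g/∂x² = 12*(-2*y + 1)
∂²g/∂y² = 0
∇²g = -24*y + 12
At (-3, -2): 60.

60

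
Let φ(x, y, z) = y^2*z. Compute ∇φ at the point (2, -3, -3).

∂φ/∂x = 0
∂φ/∂y = 2*y*z
∂φ/∂z = y^2
∇φ = (0, 2*y*z, y^2)
At (2, -3, -3): (0, 18, 9).

(0, 18, 9)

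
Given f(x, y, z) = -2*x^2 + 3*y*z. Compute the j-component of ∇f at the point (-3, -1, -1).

-3

(∇f)_2 = ∂f/∂y = 3*z
At (-3, -1, -1): -3.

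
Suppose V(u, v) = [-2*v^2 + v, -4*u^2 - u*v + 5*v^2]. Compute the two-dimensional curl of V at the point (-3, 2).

∂V₂/∂u = -8*u - v
∂V₁/∂v = -4*v + 1
Scalar curl = -8*u + 3*v - 1
At (-3, 2): 29.

29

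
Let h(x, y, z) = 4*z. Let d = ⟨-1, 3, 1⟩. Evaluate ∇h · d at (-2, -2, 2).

4

∂h/∂x = 0
∂h/∂y = 0
∂h/∂z = 4
∇h at (-2, -2, 2) = (0, 0, 4)
∇h · d = (0)(-1) + (0)(3) + (4)(1) = 4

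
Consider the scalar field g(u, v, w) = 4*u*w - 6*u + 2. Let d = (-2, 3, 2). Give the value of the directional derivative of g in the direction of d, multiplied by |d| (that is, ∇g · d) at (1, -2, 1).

∂g/∂u = 4*w - 6
∂g/∂v = 0
∂g/∂w = 4*u
∇g at (1, -2, 1) = (-2, 0, 4)
∇g · d = (-2)(-2) + (0)(3) + (4)(2) = 12

12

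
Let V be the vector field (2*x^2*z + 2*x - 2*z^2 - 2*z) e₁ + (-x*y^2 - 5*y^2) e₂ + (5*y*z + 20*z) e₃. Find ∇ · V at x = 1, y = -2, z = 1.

∂V₁/∂x = 4*x*z + 2
∂V₂/∂y = -2*x*y - 10*y
∂V₃/∂z = 5*y + 20
∇·V = -2*x*y + 4*x*z - 5*y + 22
At (1, -2, 1): 40.

40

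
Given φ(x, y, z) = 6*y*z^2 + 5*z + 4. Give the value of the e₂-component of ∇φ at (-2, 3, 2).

24

(∇φ)_2 = ∂φ/∂y = 6*z^2
At (-2, 3, 2): 24.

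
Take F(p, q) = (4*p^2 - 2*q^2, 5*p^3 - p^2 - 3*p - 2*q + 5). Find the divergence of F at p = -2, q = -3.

-18

∂F₁/∂p = 8*p
∂F₂/∂q = -2
∇·F = 8*p - 2
At (-2, -3): -18.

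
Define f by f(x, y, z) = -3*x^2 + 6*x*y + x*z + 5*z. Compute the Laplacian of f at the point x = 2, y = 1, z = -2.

-6

∂²f/∂x² = -6
∂²f/∂y² = 0
∂²f/∂z² = 0
∇²f = -6
At (2, 1, -2): -6.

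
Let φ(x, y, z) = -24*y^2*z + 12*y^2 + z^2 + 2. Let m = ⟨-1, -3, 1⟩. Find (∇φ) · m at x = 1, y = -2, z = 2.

-524

∂φ/∂x = 0
∂φ/∂y = -48*y*z + 24*y
∂φ/∂z = -24*y^2 + 2*z
∇φ at (1, -2, 2) = (0, 144, -92)
∇φ · m = (0)(-1) + (144)(-3) + (-92)(1) = -524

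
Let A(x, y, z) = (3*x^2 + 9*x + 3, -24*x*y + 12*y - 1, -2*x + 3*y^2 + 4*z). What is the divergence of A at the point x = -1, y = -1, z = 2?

∂A₁/∂x = 6*x + 9
∂A₂/∂y = -24*x + 12
∂A₃/∂z = 4
∇·A = -18*x + 25
At (-1, -1, 2): 43.

43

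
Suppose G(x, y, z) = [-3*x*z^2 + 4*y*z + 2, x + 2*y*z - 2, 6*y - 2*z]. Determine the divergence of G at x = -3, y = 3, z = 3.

∂G₁/∂x = -3*z^2
∂G₂/∂y = 2*z
∂G₃/∂z = -2
∇·G = -3*z^2 + 2*z - 2
At (-3, 3, 3): -23.

-23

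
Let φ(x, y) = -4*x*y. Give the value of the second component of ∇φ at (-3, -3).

12

(∇φ)_2 = ∂φ/∂y = -4*x
At (-3, -3): 12.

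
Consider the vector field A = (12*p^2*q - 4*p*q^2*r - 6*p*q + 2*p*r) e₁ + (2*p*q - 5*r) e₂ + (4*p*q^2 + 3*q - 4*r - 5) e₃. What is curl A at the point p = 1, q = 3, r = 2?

(∇×A)₁ = ∂A₃/∂q − ∂A₂/∂r = 8*p*q + 8
(∇×A)₂ = ∂A₁/∂r − ∂A₃/∂p = -4*p*q^2 + 2*p - 4*q^2
(∇×A)₃ = ∂A₂/∂p − ∂A₁/∂q = -12*p^2 + 8*p*q*r + 6*p + 2*q
∇×A = (8*p*q + 8, -4*p*q^2 + 2*p - 4*q^2, -12*p^2 + 8*p*q*r + 6*p + 2*q)
At (1, 3, 2): (32, -70, 48).

(32, -70, 48)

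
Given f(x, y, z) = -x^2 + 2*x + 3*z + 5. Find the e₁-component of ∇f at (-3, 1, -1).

(∇f)_1 = ∂f/∂x = -2*x + 2
At (-3, 1, -1): 8.

8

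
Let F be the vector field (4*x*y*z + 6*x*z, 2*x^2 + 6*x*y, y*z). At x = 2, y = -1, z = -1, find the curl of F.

(∇×F)₁ = ∂F₃/∂y − ∂F₂/∂z = z
(∇×F)₂ = ∂F₁/∂z − ∂F₃/∂x = 4*x*y + 6*x
(∇×F)₃ = ∂F₂/∂x − ∂F₁/∂y = -4*x*z + 4*x + 6*y
∇×F = (z, 4*x*y + 6*x, -4*x*z + 4*x + 6*y)
At (2, -1, -1): (-1, 4, 10).

(-1, 4, 10)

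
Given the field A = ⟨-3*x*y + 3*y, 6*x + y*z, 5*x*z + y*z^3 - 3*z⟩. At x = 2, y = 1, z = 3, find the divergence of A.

∂A₁/∂x = -3*y
∂A₂/∂y = z
∂A₃/∂z = 5*x + 3*y*z^2 - 3
∇·A = 5*x + 3*y*z^2 - 3*y + z - 3
At (2, 1, 3): 34.

34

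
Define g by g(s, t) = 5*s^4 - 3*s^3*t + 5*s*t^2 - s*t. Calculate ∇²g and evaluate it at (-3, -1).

456

∂²g/∂s² = 6*s*(10*s - 3*t)
∂²g/∂t² = 10*s
∇²g = 60*s^2 - 18*s*t + 10*s
At (-3, -1): 456.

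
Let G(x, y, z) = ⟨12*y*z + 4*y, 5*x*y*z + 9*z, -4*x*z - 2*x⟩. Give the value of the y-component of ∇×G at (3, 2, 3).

38

(∇×G)_2 = ∂G₁/∂z − ∂G₃/∂x
= 12*y − (-4*z - 2)
= 12*y + 4*z + 2
At (3, 2, 3): 38.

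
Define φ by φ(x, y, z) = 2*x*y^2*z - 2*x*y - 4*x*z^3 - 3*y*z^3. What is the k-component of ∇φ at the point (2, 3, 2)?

(∇φ)_3 = ∂φ/∂z = 2*x*y^2 - 12*x*z^2 - 9*y*z^2
At (2, 3, 2): -168.

-168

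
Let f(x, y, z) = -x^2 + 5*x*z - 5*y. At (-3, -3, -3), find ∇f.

∂f/∂x = -2*x + 5*z
∂f/∂y = -5
∂f/∂z = 5*x
∇f = (-2*x + 5*z, -5, 5*x)
At (-3, -3, -3): (-9, -5, -15).

(-9, -5, -15)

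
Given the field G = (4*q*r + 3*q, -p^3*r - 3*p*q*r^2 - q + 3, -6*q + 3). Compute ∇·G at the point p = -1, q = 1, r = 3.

26

∂G₁/∂p = 0
∂G₂/∂q = -3*p*r^2 - 1
∂G₃/∂r = 0
∇·G = -3*p*r^2 - 1
At (-1, 1, 3): 26.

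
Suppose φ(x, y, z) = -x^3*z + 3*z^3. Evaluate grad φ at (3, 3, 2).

∂φ/∂x = -3*x^2*z
∂φ/∂y = 0
∂φ/∂z = -x^3 + 9*z^2
∇φ = (-3*x^2*z, 0, -x^3 + 9*z^2)
At (3, 3, 2): (-54, 0, 9).

(-54, 0, 9)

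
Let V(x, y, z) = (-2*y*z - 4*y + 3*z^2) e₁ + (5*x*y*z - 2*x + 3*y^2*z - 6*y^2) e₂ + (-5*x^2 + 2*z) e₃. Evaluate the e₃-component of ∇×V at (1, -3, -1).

15

(∇×V)_3 = ∂V₂/∂x − ∂V₁/∂y
= 5*y*z - 2 − (-2*z - 4)
= 5*y*z + 2*z + 2
At (1, -3, -1): 15.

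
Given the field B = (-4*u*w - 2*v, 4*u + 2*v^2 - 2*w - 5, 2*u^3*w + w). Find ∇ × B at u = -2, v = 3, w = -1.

(∇×B)₁ = ∂B₃/∂v − ∂B₂/∂w = 2
(∇×B)₂ = ∂B₁/∂w − ∂B₃/∂u = -6*u^2*w - 4*u
(∇×B)₃ = ∂B₂/∂u − ∂B₁/∂v = 6
∇×B = (2, -6*u^2*w - 4*u, 6)
At (-2, 3, -1): (2, 32, 6).

(2, 32, 6)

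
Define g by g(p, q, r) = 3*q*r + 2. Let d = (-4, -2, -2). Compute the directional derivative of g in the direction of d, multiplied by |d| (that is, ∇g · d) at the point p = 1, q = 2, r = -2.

∂g/∂p = 0
∂g/∂q = 3*r
∂g/∂r = 3*q
∇g at (1, 2, -2) = (0, -6, 6)
∇g · d = (0)(-4) + (-6)(-2) + (6)(-2) = 0

0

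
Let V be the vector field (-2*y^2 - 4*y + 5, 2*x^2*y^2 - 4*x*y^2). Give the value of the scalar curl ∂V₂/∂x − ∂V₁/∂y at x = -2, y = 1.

-4

∂V₂/∂x = 4*x*y^2 - 4*y^2
∂V₁/∂y = -4*y - 4
Scalar curl = 4*x*y^2 - 4*y^2 + 4*y + 4
At (-2, 1): -4.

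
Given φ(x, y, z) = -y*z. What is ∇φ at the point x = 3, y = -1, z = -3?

(0, 3, 1)

∂φ/∂x = 0
∂φ/∂y = -z
∂φ/∂z = -y
∇φ = (0, -z, -y)
At (3, -1, -3): (0, 3, 1).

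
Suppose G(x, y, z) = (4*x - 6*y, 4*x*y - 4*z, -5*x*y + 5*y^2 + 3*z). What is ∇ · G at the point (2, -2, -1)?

∂G₁/∂x = 4
∂G₂/∂y = 4*x
∂G₃/∂z = 3
∇·G = 4*x + 7
At (2, -2, -1): 15.

15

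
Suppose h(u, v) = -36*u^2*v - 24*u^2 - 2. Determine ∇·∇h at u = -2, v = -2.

96

∂²h/∂u² = -24*(3*v + 2)
∂²h/∂v² = 0
∇²h = -72*v - 48
At (-2, -2): 96.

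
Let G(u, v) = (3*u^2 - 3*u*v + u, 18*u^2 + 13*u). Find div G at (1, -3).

16

∂G₁/∂u = 6*u - 3*v + 1
∂G₂/∂v = 0
∇·G = 6*u - 3*v + 1
At (1, -3): 16.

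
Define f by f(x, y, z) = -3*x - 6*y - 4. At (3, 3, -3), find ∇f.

∂f/∂x = -3
∂f/∂y = -6
∂f/∂z = 0
∇f = (-3, -6, 0)
At (3, 3, -3): (-3, -6, 0).

(-3, -6, 0)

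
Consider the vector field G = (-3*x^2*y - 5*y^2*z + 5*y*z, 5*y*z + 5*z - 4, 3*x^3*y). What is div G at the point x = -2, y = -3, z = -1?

-41

∂G₁/∂x = -6*x*y
∂G₂/∂y = 5*z
∂G₃/∂z = 0
∇·G = -6*x*y + 5*z
At (-2, -3, -1): -41.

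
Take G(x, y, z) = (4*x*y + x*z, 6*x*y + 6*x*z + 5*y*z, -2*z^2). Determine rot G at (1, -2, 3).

(∇×G)₁ = ∂G₃/∂y − ∂G₂/∂z = -6*x - 5*y
(∇×G)₂ = ∂G₁/∂z − ∂G₃/∂x = x
(∇×G)₃ = ∂G₂/∂x − ∂G₁/∂y = -4*x + 6*y + 6*z
∇×G = (-6*x - 5*y, x, -4*x + 6*y + 6*z)
At (1, -2, 3): (4, 1, 2).

(4, 1, 2)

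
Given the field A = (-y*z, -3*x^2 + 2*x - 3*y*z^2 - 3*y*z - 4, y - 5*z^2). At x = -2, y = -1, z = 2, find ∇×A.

(-14, 1, 16)

(∇×A)₁ = ∂A₃/∂y − ∂A₂/∂z = 6*y*z + 3*y + 1
(∇×A)₂ = ∂A₁/∂z − ∂A₃/∂x = -y
(∇×A)₃ = ∂A₂/∂x − ∂A₁/∂y = -6*x + z + 2
∇×A = (6*y*z + 3*y + 1, -y, -6*x + z + 2)
At (-2, -1, 2): (-14, 1, 16).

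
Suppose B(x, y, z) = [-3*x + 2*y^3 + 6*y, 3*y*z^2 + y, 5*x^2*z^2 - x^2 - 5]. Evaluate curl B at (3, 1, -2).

(∇×B)₁ = ∂B₃/∂y − ∂B₂/∂z = -6*y*z
(∇×B)₂ = ∂B₁/∂z − ∂B₃/∂x = -10*x*z^2 + 2*x
(∇×B)₃ = ∂B₂/∂x − ∂B₁/∂y = -6*y^2 - 6
∇×B = (-6*y*z, -10*x*z^2 + 2*x, -6*y^2 - 6)
At (3, 1, -2): (12, -114, -12).

(12, -114, -12)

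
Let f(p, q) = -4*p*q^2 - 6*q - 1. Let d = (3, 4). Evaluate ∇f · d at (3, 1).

∂f/∂p = -4*q^2
∂f/∂q = -8*p*q - 6
∇f at (3, 1) = (-4, -30)
∇f · d = (-4)(3) + (-30)(4) = -132

-132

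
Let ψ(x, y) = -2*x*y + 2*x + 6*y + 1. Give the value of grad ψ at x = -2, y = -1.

(4, 10)

∂ψ/∂x = -2*y + 2
∂ψ/∂y = -2*x + 6
∇ψ = (-2*y + 2, -2*x + 6)
At (-2, -1): (4, 10).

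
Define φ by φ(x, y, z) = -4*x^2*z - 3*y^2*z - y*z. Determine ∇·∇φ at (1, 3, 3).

-42

∂²φ/∂x² = -8*z
∂²φ/∂y² = -6*z
∂²φ/∂z² = 0
∇²φ = -14*z
At (1, 3, 3): -42.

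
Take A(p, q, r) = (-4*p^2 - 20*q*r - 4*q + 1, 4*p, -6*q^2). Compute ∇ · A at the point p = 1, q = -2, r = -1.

∂A₁/∂p = -8*p
∂A₂/∂q = 0
∂A₃/∂r = 0
∇·A = -8*p
At (1, -2, -1): -8.

-8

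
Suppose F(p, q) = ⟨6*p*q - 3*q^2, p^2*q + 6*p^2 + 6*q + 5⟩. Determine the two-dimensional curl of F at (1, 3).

30

∂F₂/∂p = 2*p*q + 12*p
∂F₁/∂q = 6*p - 6*q
Scalar curl = 2*p*q + 6*p + 6*q
At (1, 3): 30.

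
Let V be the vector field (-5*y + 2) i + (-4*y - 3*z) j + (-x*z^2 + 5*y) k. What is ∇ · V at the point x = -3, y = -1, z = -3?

-22

∂V₁/∂x = 0
∂V₂/∂y = -4
∂V₃/∂z = -2*x*z
∇·V = -2*x*z - 4
At (-3, -1, -3): -22.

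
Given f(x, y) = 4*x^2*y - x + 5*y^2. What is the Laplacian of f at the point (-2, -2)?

∂²f/∂x² = 8*y
∂²f/∂y² = 10
∇²f = 8*y + 10
At (-2, -2): -6.

-6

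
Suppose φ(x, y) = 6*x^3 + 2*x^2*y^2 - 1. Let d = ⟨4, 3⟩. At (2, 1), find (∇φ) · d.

368

∂φ/∂x = 18*x^2 + 4*x*y^2
∂φ/∂y = 4*x^2*y
∇φ at (2, 1) = (80, 16)
∇φ · d = (80)(4) + (16)(3) = 368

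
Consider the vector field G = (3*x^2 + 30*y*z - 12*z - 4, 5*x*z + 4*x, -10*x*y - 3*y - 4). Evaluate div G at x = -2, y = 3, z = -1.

-12

∂G₁/∂x = 6*x
∂G₂/∂y = 0
∂G₃/∂z = 0
∇·G = 6*x
At (-2, 3, -1): -12.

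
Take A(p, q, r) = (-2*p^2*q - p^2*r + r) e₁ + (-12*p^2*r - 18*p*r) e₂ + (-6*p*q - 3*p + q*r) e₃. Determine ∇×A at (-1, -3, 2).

(2, -15, 14)

(∇×A)₁ = ∂A₃/∂q − ∂A₂/∂r = 12*p^2 + 12*p + r
(∇×A)₂ = ∂A₁/∂r − ∂A₃/∂p = -p^2 + 6*q + 4
(∇×A)₃ = ∂A₂/∂p − ∂A₁/∂q = 2*p^2 - 24*p*r - 18*r
∇×A = (12*p^2 + 12*p + r, -p^2 + 6*q + 4, 2*p^2 - 24*p*r - 18*r)
At (-1, -3, 2): (2, -15, 14).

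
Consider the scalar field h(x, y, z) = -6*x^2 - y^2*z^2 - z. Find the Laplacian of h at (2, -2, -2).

-28

∂²h/∂x² = -12
∂²h/∂y² = -2*z^2
∂²h/∂z² = -2*y^2
∇²h = -2*y^2 - 2*z^2 - 12
At (2, -2, -2): -28.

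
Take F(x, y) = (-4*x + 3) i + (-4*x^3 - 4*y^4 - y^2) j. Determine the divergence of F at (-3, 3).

∂F₁/∂x = -4
∂F₂/∂y = -16*y^3 - 2*y
∇·F = -16*y^3 - 2*y - 4
At (-3, 3): -442.

-442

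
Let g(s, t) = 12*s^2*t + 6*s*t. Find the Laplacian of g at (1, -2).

-48

∂²g/∂s² = 24*t
∂²g/∂t² = 0
∇²g = 24*t
At (1, -2): -48.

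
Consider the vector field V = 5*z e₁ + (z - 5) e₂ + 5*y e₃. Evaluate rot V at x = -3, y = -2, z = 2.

(∇×V)₁ = ∂V₃/∂y − ∂V₂/∂z = 4
(∇×V)₂ = ∂V₁/∂z − ∂V₃/∂x = 5
(∇×V)₃ = ∂V₂/∂x − ∂V₁/∂y = 0
∇×V = (4, 5, 0)
At (-3, -2, 2): (4, 5, 0).

(4, 5, 0)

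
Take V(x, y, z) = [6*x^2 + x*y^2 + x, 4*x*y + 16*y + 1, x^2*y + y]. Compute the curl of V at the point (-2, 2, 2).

(∇×V)₁ = ∂V₃/∂y − ∂V₂/∂z = x^2 + 1
(∇×V)₂ = ∂V₁/∂z − ∂V₃/∂x = -2*x*y
(∇×V)₃ = ∂V₂/∂x − ∂V₁/∂y = -2*x*y + 4*y
∇×V = (x^2 + 1, -2*x*y, -2*x*y + 4*y)
At (-2, 2, 2): (5, 8, 16).

(5, 8, 16)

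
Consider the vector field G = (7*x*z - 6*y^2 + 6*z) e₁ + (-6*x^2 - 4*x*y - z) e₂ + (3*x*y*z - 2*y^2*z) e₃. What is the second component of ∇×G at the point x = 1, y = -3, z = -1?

4

(∇×G)_2 = ∂G₁/∂z − ∂G₃/∂x
= 7*x + 6 − (3*y*z)
= 7*x - 3*y*z + 6
At (1, -3, -1): 4.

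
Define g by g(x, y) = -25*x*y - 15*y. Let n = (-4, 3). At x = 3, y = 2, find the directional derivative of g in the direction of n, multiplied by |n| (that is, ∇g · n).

∂g/∂x = -25*y
∂g/∂y = -25*x - 15
∇g at (3, 2) = (-50, -90)
∇g · n = (-50)(-4) + (-90)(3) = -70

-70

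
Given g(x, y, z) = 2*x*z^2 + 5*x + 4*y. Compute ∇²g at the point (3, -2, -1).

∂²g/∂x² = 0
∂²g/∂y² = 0
∂²g/∂z² = 4*x
∇²g = 4*x
At (3, -2, -1): 12.

12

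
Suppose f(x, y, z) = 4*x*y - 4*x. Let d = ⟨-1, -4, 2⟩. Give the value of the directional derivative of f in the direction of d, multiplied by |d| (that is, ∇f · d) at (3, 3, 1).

∂f/∂x = 4*y - 4
∂f/∂y = 4*x
∂f/∂z = 0
∇f at (3, 3, 1) = (8, 12, 0)
∇f · d = (8)(-1) + (12)(-4) + (0)(2) = -56

-56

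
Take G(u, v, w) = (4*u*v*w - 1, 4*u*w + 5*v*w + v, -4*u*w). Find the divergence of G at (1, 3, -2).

∂G₁/∂u = 4*v*w
∂G₂/∂v = 5*w + 1
∂G₃/∂w = -4*u
∇·G = -4*u + 4*v*w + 5*w + 1
At (1, 3, -2): -37.

-37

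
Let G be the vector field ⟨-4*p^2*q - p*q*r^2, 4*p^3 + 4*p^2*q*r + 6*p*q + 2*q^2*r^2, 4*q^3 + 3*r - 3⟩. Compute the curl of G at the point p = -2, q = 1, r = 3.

(∇×G)₁ = ∂G₃/∂q − ∂G₂/∂r = -4*p^2*q - 4*q^2*r + 12*q^2
(∇×G)₂ = ∂G₁/∂r − ∂G₃/∂p = -2*p*q*r
(∇×G)₃ = ∂G₂/∂p − ∂G₁/∂q = 16*p^2 + 8*p*q*r + p*r^2 + 6*q
∇×G = (-4*p^2*q - 4*q^2*r + 12*q^2, -2*p*q*r, 16*p^2 + 8*p*q*r + p*r^2 + 6*q)
At (-2, 1, 3): (-16, 12, 4).

(-16, 12, 4)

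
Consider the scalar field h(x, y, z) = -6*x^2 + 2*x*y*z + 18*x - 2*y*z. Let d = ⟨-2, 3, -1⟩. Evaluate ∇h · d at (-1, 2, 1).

-72

∂h/∂x = -12*x + 2*y*z + 18
∂h/∂y = 2*x*z - 2*z
∂h/∂z = 2*x*y - 2*y
∇h at (-1, 2, 1) = (34, -4, -8)
∇h · d = (34)(-2) + (-4)(3) + (-8)(-1) = -72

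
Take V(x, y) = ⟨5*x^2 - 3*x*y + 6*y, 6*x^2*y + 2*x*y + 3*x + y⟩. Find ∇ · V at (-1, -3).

4

∂V₁/∂x = 10*x - 3*y
∂V₂/∂y = 6*x^2 + 2*x + 1
∇·V = 6*x^2 + 12*x - 3*y + 1
At (-1, -3): 4.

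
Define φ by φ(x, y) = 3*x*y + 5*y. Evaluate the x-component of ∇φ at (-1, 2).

6

(∇φ)_1 = ∂φ/∂x = 3*y
At (-1, 2): 6.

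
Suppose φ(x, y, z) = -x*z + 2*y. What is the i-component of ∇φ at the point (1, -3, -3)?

3

(∇φ)_1 = ∂φ/∂x = -z
At (1, -3, -3): 3.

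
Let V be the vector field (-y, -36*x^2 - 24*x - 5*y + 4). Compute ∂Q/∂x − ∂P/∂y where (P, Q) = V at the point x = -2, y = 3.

121

∂V₂/∂x = -72*x - 24
∂V₁/∂y = -1
Scalar curl = -72*x - 23
At (-2, 3): 121.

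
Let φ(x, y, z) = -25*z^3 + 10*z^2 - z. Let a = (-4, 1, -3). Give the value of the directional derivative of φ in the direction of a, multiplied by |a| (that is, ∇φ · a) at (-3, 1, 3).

1848

∂φ/∂x = 0
∂φ/∂y = 0
∂φ/∂z = -75*z^2 + 20*z - 1
∇φ at (-3, 1, 3) = (0, 0, -616)
∇φ · a = (0)(-4) + (0)(1) + (-616)(-3) = 1848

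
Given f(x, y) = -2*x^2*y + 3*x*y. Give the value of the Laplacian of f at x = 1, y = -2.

8

∂²f/∂x² = -4*y
∂²f/∂y² = 0
∇²f = -4*y
At (1, -2): 8.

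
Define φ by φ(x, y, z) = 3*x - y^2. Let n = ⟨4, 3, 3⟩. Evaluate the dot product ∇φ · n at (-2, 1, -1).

6

∂φ/∂x = 3
∂φ/∂y = -2*y
∂φ/∂z = 0
∇φ at (-2, 1, -1) = (3, -2, 0)
∇φ · n = (3)(4) + (-2)(3) + (0)(3) = 6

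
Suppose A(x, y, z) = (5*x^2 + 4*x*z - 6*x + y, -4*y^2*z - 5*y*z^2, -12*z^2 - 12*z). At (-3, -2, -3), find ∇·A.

∂A₁/∂x = 10*x + 4*z - 6
∂A₂/∂y = -8*y*z - 5*z^2
∂A₃/∂z = -24*z - 12
∇·A = 10*x - 8*y*z - 5*z^2 - 20*z - 18
At (-3, -2, -3): -81.

-81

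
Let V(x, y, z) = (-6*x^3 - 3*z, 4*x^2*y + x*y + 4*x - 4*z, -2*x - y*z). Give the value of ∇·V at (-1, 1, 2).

∂V₁/∂x = -18*x^2
∂V₂/∂y = 4*x^2 + x
∂V₃/∂z = -y
∇·V = -14*x^2 + x - y
At (-1, 1, 2): -16.

-16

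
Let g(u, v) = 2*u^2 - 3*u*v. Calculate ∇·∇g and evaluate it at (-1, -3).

∂²g/∂u² = 4
∂²g/∂v² = 0
∇²g = 4
At (-1, -3): 4.

4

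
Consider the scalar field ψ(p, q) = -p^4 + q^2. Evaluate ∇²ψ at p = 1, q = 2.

-10

∂²ψ/∂p² = -12*p^2
∂²ψ/∂q² = 2
∇²ψ = -12*p^2 + 2
At (1, 2): -10.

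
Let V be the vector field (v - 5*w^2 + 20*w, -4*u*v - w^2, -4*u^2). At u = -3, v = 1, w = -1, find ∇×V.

(∇×V)₁ = ∂V₃/∂v − ∂V₂/∂w = 2*w
(∇×V)₂ = ∂V₁/∂w − ∂V₃/∂u = 8*u - 10*w + 20
(∇×V)₃ = ∂V₂/∂u − ∂V₁/∂v = -4*v - 1
∇×V = (2*w, 8*u - 10*w + 20, -4*v - 1)
At (-3, 1, -1): (-2, 6, -5).

(-2, 6, -5)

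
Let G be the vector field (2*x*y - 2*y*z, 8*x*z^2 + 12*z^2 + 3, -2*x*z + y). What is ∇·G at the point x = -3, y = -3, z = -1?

0

∂G₁/∂x = 2*y
∂G₂/∂y = 0
∂G₃/∂z = -2*x
∇·G = -2*x + 2*y
At (-3, -3, -1): 0.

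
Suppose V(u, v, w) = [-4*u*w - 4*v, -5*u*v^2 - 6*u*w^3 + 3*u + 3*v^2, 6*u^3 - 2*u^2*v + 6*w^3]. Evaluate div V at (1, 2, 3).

142

∂V₁/∂u = -4*w
∂V₂/∂v = -10*u*v + 6*v
∂V₃/∂w = 18*w^2
∇·V = -10*u*v + 6*v + 18*w^2 - 4*w
At (1, 2, 3): 142.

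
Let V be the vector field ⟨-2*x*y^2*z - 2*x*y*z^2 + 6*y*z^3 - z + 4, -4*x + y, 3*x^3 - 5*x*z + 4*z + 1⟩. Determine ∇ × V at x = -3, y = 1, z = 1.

(0, -41, -28)

(∇×V)₁ = ∂V₃/∂y − ∂V₂/∂z = 0
(∇×V)₂ = ∂V₁/∂z − ∂V₃/∂x = -9*x^2 - 2*x*y^2 - 4*x*y*z + 18*y*z^2 + 5*z - 1
(∇×V)₃ = ∂V₂/∂x − ∂V₁/∂y = 4*x*y*z + 2*x*z^2 - 6*z^3 - 4
∇×V = (0, -9*x^2 - 2*x*y^2 - 4*x*y*z + 18*y*z^2 + 5*z - 1, 4*x*y*z + 2*x*z^2 - 6*z^3 - 4)
At (-3, 1, 1): (0, -41, -28).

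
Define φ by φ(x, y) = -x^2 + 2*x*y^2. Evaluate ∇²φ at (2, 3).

6

∂²φ/∂x² = -2
∂²φ/∂y² = 4*x
∇²φ = 4*x - 2
At (2, 3): 6.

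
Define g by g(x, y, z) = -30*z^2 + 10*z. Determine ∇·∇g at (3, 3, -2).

∂²g/∂x² = 0
∂²g/∂y² = 0
∂²g/∂z² = -60
∇²g = -60
At (3, 3, -2): -60.

-60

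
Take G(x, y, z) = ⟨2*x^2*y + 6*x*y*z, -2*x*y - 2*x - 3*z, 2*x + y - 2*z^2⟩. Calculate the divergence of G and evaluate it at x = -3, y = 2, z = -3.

-42

∂G₁/∂x = 4*x*y + 6*y*z
∂G₂/∂y = -2*x
∂G₃/∂z = -4*z
∇·G = 4*x*y - 2*x + 6*y*z - 4*z
At (-3, 2, -3): -42.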